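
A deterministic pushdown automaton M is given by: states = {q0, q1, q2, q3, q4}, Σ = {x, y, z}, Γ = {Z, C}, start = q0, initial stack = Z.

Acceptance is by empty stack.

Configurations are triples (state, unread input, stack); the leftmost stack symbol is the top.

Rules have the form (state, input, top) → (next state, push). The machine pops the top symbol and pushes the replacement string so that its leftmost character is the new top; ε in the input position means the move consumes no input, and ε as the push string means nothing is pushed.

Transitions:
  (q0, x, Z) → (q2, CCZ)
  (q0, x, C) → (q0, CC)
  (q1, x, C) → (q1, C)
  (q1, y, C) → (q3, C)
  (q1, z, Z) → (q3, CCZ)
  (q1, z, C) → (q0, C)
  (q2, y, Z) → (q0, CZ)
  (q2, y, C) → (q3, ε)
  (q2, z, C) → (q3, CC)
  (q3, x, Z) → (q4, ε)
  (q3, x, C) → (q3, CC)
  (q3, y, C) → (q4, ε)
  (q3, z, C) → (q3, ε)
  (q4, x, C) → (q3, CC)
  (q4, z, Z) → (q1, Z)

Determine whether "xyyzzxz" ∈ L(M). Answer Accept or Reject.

Reject

(q0, xyyzzxz, Z)
  read x, top Z: go to q2, push CCZ → (q2, yyzzxz, CCZ)
  read y, top C: go to q3, push ε → (q3, yzzxz, CZ)
  read y, top C: go to q4, push ε → (q4, zzxz, Z)
  read z, top Z: go to q1, push Z → (q1, zxz, Z)
  read z, top Z: go to q3, push CCZ → (q3, xz, CCZ)
  read x, top C: go to q3, push CC → (q3, z, CCCZ)
  read z, top C: go to q3, push ε → (q3, ε, CCZ)
All input consumed; stack is CCZ, not empty, and no further ε-move applies.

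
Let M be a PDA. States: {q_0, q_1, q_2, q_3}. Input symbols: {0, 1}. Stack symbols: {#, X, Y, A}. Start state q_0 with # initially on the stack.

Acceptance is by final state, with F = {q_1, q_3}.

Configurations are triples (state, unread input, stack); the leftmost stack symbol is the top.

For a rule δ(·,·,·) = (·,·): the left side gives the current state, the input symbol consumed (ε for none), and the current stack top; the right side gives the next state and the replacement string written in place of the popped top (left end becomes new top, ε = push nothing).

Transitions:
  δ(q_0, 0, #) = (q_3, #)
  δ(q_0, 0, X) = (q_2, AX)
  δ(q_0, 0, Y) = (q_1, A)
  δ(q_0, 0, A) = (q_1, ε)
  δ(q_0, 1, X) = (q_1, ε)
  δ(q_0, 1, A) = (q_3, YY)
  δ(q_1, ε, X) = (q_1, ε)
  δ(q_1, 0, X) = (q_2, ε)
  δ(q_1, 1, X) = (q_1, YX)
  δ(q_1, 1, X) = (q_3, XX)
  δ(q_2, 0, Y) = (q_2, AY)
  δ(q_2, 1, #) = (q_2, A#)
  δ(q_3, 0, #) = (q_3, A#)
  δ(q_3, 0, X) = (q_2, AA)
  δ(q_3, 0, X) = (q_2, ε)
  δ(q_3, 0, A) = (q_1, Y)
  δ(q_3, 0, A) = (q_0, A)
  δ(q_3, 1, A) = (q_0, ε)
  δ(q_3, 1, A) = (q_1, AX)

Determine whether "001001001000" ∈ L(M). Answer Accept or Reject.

Accept

One accepting computation: (q_0, 001001001000, #) ⊢ (q_3, 01001001000, #) ⊢ (q_3, 1001001000, A#) ⊢ (q_0, 001001000, #) ⊢ (q_3, 01001000, #) ⊢ (q_3, 1001000, A#) ⊢ (q_0, 001000, #) ⊢ (q_3, 01000, #) ⊢ (q_3, 1000, A#) ⊢ (q_0, 000, #) ⊢ (q_3, 00, #) ⊢ (q_3, 0, A#) ⊢ (q_1, ε, Y#)
All input consumed and state q_1 ∈ F.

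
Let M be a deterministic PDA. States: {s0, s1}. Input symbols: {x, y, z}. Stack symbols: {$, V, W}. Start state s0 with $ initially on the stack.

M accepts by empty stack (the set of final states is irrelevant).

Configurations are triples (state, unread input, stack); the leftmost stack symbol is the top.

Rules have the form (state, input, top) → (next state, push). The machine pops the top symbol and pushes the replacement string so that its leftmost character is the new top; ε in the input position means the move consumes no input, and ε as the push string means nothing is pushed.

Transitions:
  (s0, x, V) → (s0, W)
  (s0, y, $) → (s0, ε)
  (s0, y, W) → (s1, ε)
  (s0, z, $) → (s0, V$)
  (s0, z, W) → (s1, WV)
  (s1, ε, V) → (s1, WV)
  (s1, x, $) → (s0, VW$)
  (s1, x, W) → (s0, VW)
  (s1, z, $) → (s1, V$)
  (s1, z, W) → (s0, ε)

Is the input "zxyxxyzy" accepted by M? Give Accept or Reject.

(s0, zxyxxyzy, $)
  read z, top $: go to s0, push V$ → (s0, xyxxyzy, V$)
  read x, top V: go to s0, push W → (s0, yxxyzy, W$)
  read y, top W: go to s1, push ε → (s1, xxyzy, $)
  read x, top $: go to s0, push VW$ → (s0, xyzy, VW$)
  read x, top V: go to s0, push W → (s0, yzy, WW$)
  read y, top W: go to s1, push ε → (s1, zy, W$)
  read z, top W: go to s0, push ε → (s0, y, $)
  read y, top $: go to s0, push ε → (s0, ε, ε)
All input consumed and the stack is empty.

Accept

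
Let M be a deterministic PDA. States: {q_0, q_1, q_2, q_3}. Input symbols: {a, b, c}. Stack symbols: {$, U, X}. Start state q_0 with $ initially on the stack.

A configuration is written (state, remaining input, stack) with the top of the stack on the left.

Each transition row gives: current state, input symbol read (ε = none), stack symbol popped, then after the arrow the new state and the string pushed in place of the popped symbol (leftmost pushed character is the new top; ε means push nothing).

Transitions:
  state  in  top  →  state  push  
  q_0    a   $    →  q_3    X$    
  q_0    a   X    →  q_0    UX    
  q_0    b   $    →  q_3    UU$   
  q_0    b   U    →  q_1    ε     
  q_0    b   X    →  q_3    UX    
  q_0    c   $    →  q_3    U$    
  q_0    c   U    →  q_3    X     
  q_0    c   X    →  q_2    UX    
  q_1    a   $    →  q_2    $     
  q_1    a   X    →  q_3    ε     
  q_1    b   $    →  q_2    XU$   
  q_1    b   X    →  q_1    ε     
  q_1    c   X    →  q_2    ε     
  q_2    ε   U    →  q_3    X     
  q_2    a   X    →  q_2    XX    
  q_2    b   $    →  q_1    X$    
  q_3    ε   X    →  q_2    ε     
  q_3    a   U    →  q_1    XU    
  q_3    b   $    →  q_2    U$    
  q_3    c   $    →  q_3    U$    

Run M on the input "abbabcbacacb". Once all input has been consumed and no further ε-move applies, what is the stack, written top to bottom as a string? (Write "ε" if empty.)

(q_0, abbabcbacacb, $) ⊢ (q_3, bbabcbacacb, X$) ⊢ (q_2, bbabcbacacb, $) ⊢ (q_1, babcbacacb, X$) ⊢ (q_1, abcbacacb, $) ⊢ (q_2, bcbacacb, $) ⊢ (q_1, cbacacb, X$) ⊢ (q_2, bacacb, $) ⊢ (q_1, acacb, X$) ⊢ (q_3, cacb, $) ⊢ (q_3, acb, U$) ⊢ (q_1, cb, XU$) ⊢ (q_2, b, U$) ⊢ (q_3, b, X$) ⊢ (q_2, b, $) ⊢ (q_1, ε, X$)
All input consumed in state q_1 with stack X$.

X$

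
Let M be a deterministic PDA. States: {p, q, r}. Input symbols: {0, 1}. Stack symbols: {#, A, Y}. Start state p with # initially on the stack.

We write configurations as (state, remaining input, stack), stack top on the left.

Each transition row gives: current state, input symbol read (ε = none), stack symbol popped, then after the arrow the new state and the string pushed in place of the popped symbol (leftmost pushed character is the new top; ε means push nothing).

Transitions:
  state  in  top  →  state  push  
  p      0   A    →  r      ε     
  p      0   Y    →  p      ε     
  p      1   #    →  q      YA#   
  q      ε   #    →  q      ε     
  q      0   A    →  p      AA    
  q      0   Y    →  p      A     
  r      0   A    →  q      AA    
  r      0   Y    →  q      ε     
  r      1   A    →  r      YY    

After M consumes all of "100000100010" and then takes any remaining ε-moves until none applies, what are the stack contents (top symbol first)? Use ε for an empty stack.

Y#

(p, 100000100010, #)
  read 1, top #: go to q, push YA# → (q, 00000100010, YA#)
  read 0, top Y: go to p, push A → (p, 0000100010, AA#)
  read 0, top A: go to r, push ε → (r, 000100010, A#)
  read 0, top A: go to q, push AA → (q, 00100010, AA#)
  read 0, top A: go to p, push AA → (p, 0100010, AAA#)
  read 0, top A: go to r, push ε → (r, 100010, AA#)
  read 1, top A: go to r, push YY → (r, 00010, YYA#)
  read 0, top Y: go to q, push ε → (q, 0010, YA#)
  read 0, top Y: go to p, push A → (p, 010, AA#)
  read 0, top A: go to r, push ε → (r, 10, A#)
  read 1, top A: go to r, push YY → (r, 0, YY#)
  read 0, top Y: go to q, push ε → (q, ε, Y#)
All input consumed in state q with stack Y#.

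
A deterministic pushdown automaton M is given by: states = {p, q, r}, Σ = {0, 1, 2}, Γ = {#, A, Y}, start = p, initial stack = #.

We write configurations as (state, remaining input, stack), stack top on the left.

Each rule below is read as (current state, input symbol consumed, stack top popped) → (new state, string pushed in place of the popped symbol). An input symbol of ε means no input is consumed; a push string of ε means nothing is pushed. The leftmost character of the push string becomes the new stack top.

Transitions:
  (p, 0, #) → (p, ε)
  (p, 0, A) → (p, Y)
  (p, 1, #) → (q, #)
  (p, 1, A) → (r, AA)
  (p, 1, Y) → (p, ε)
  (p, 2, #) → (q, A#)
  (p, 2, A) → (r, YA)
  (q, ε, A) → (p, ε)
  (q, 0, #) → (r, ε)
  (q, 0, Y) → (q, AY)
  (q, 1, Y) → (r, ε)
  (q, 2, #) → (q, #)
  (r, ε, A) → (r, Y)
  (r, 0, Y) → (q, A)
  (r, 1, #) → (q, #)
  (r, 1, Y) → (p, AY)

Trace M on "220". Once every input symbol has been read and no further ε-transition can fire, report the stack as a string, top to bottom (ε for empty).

ε

(p, 220, #) ⊢ (q, 20, A#) ⊢ (p, 20, #) ⊢ (q, 0, A#) ⊢ (p, 0, #) ⊢ (p, ε, ε)
All input consumed in state p with stack ε.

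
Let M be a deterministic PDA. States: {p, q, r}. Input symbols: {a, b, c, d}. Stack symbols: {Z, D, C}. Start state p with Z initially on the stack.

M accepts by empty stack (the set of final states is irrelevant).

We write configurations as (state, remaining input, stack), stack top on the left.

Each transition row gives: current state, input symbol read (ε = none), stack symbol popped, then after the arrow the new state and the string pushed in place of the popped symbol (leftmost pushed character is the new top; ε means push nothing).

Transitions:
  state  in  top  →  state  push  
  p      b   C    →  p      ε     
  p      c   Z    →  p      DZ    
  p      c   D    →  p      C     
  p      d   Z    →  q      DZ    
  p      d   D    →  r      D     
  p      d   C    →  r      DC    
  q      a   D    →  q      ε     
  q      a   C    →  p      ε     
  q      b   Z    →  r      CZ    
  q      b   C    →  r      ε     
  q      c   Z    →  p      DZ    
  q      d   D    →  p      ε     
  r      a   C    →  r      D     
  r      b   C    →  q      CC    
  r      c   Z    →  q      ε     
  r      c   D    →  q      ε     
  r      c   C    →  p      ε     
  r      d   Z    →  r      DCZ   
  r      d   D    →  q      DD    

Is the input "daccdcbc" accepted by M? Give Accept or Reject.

(p, daccdcbc, Z)
  read d, top Z: go to q, push DZ → (q, accdcbc, DZ)
  read a, top D: go to q, push ε → (q, ccdcbc, Z)
  read c, top Z: go to p, push DZ → (p, cdcbc, DZ)
  read c, top D: go to p, push C → (p, dcbc, CZ)
  read d, top C: go to r, push DC → (r, cbc, DCZ)
  read c, top D: go to q, push ε → (q, bc, CZ)
  read b, top C: go to r, push ε → (r, c, Z)
  read c, top Z: go to q, push ε → (q, ε, ε)
All input consumed and the stack is empty.

Accept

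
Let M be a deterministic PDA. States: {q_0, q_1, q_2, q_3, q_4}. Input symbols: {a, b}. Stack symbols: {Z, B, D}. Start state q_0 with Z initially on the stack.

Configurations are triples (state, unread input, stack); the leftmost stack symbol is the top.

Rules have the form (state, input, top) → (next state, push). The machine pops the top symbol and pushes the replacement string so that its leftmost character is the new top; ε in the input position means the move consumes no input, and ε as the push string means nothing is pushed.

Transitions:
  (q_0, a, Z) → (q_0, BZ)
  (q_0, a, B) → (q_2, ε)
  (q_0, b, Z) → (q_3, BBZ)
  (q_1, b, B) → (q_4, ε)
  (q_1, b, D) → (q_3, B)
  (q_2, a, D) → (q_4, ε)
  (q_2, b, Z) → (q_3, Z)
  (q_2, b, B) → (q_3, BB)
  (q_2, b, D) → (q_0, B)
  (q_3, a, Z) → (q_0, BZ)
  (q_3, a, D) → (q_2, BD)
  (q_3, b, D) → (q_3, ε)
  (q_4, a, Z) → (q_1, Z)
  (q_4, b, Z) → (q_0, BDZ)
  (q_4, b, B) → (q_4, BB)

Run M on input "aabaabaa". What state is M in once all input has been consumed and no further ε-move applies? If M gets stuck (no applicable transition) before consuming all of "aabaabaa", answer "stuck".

(q_0, aabaabaa, Z)
  read a, top Z: go to q_0, push BZ → (q_0, abaabaa, BZ)
  read a, top B: go to q_2, push ε → (q_2, baabaa, Z)
  read b, top Z: go to q_3, push Z → (q_3, aabaa, Z)
  read a, top Z: go to q_0, push BZ → (q_0, abaa, BZ)
  read a, top B: go to q_2, push ε → (q_2, baa, Z)
  read b, top Z: go to q_3, push Z → (q_3, aa, Z)
  read a, top Z: go to q_0, push BZ → (q_0, a, BZ)
  read a, top B: go to q_2, push ε → (q_2, ε, Z)
All input consumed; M is in state q_2.

q_2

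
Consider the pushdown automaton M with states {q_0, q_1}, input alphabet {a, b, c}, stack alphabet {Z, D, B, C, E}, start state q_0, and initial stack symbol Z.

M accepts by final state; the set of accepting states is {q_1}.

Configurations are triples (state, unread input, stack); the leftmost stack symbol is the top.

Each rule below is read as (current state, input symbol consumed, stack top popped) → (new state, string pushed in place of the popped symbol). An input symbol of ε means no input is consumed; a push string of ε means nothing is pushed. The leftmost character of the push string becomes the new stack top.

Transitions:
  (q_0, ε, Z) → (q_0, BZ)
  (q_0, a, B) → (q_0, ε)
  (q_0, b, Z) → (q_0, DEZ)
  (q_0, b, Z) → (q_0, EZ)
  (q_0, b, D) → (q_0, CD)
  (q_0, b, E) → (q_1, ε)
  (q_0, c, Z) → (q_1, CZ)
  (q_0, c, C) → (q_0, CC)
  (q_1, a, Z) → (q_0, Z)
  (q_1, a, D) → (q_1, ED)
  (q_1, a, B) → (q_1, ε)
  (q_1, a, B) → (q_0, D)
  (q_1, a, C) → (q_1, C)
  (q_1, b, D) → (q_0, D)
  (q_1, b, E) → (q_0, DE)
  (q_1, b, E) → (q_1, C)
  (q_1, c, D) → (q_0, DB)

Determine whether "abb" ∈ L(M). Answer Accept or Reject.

One accepting computation: (q_0, abb, Z) ⊢ (q_0, abb, BZ) ⊢ (q_0, bb, Z) ⊢ (q_0, b, EZ) ⊢ (q_1, ε, Z)
All input consumed and state q_1 ∈ F.

Accept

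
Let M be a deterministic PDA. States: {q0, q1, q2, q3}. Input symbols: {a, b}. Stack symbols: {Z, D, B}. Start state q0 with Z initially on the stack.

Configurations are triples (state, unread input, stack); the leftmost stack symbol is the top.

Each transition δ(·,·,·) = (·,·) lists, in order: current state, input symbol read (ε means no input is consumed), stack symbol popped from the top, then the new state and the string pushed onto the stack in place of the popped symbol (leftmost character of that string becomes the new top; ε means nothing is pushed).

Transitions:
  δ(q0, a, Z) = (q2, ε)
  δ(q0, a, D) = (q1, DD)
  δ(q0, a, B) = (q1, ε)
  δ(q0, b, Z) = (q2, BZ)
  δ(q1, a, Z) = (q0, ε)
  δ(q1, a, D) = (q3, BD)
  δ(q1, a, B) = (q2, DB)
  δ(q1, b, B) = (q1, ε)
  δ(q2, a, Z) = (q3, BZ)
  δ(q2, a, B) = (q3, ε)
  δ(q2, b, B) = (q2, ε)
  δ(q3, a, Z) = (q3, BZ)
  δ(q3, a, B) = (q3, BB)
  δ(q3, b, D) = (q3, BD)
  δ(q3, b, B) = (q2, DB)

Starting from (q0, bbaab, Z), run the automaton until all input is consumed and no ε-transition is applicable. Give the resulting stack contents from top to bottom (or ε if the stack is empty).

(q0, bbaab, Z)
  read b, top Z: go to q2, push BZ → (q2, baab, BZ)
  read b, top B: go to q2, push ε → (q2, aab, Z)
  read a, top Z: go to q3, push BZ → (q3, ab, BZ)
  read a, top B: go to q3, push BB → (q3, b, BBZ)
  read b, top B: go to q2, push DB → (q2, ε, DBBZ)
All input consumed in state q2 with stack DBBZ.

DBBZ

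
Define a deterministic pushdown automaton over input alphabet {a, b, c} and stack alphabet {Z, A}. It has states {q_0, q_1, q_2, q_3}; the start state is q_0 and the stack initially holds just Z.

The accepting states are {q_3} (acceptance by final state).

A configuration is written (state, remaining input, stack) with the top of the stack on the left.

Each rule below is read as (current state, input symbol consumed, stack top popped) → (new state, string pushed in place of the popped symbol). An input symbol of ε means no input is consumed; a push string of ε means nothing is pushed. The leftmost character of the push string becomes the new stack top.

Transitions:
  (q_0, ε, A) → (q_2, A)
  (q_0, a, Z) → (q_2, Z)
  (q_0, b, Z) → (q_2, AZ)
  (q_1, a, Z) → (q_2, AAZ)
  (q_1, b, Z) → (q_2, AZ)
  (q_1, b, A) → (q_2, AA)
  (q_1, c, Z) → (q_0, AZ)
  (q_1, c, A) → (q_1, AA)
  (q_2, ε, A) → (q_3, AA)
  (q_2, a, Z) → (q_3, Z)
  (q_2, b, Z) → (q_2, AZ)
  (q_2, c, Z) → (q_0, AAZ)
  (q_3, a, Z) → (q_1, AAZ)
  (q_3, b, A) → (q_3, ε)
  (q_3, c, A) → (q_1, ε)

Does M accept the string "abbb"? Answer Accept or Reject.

Accept

(q_0, abbb, Z)
  read a, top Z: go to q_2, push Z → (q_2, bbb, Z)
  read b, top Z: go to q_2, push AZ → (q_2, bb, AZ)
  ε-move, top A: go to q_3, push AA → (q_3, bb, AAZ)
  read b, top A: go to q_3, push ε → (q_3, b, AZ)
  read b, top A: go to q_3, push ε → (q_3, ε, Z)
All input consumed; state q_3 ∈ F.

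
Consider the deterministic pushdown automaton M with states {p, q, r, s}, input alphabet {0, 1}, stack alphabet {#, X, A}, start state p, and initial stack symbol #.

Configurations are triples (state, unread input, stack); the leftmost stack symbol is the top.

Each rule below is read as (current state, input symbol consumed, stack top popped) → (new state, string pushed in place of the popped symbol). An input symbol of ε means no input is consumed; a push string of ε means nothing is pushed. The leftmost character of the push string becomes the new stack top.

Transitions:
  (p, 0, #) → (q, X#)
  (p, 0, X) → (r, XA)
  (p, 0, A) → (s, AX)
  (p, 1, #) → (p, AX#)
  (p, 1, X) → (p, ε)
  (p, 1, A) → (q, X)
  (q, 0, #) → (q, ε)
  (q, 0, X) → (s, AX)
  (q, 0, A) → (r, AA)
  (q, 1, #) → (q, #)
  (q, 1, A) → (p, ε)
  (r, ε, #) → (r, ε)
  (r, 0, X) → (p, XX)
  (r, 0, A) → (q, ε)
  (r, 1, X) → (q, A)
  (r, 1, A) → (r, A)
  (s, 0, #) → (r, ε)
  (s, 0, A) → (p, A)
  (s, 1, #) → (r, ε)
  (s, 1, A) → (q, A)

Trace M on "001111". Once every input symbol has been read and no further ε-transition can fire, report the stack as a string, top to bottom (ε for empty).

(p, 001111, #) ⊢ (q, 01111, X#) ⊢ (s, 1111, AX#) ⊢ (q, 111, AX#) ⊢ (p, 11, X#) ⊢ (p, 1, #) ⊢ (p, ε, AX#)
All input consumed in state p with stack AX#.

AX#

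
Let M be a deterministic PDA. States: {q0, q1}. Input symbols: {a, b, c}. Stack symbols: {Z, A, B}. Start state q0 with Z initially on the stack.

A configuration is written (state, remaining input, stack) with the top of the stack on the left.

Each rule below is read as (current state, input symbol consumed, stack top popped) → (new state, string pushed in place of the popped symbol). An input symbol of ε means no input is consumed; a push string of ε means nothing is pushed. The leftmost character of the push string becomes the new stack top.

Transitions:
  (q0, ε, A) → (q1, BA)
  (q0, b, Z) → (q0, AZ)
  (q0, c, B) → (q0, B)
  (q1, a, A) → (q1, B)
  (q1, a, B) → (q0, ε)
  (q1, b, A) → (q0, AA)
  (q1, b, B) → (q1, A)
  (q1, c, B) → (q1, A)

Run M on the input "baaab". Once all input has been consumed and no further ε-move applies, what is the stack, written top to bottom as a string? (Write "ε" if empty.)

(q0, baaab, Z) ⊢ (q0, aaab, AZ) ⊢ (q1, aaab, BAZ) ⊢ (q0, aab, AZ) ⊢ (q1, aab, BAZ) ⊢ (q0, ab, AZ) ⊢ (q1, ab, BAZ) ⊢ (q0, b, AZ) ⊢ (q1, b, BAZ) ⊢ (q1, ε, AAZ)
All input consumed in state q1 with stack AAZ.

AAZ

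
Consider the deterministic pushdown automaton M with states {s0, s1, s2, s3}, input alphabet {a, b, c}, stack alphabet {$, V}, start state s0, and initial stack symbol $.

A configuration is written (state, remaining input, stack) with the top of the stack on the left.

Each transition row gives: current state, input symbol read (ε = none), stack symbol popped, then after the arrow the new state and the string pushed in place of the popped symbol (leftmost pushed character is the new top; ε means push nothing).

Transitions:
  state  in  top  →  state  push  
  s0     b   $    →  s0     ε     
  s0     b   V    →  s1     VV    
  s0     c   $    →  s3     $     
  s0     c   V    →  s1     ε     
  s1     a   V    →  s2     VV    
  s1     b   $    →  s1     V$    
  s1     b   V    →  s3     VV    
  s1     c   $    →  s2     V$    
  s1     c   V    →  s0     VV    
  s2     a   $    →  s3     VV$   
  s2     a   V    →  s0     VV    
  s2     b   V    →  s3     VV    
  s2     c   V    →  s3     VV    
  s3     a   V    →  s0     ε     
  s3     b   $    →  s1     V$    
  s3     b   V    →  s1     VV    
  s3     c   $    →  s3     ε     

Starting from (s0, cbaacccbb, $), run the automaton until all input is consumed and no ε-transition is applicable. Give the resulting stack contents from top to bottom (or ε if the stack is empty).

VVVV$

(s0, cbaacccbb, $)
  read c, top $: go to s3, push $ → (s3, baacccbb, $)
  read b, top $: go to s1, push V$ → (s1, aacccbb, V$)
  read a, top V: go to s2, push VV → (s2, acccbb, VV$)
  read a, top V: go to s0, push VV → (s0, cccbb, VVV$)
  read c, top V: go to s1, push ε → (s1, ccbb, VV$)
  read c, top V: go to s0, push VV → (s0, cbb, VVV$)
  read c, top V: go to s1, push ε → (s1, bb, VV$)
  read b, top V: go to s3, push VV → (s3, b, VVV$)
  read b, top V: go to s1, push VV → (s1, ε, VVVV$)
All input consumed in state s1 with stack VVVV$.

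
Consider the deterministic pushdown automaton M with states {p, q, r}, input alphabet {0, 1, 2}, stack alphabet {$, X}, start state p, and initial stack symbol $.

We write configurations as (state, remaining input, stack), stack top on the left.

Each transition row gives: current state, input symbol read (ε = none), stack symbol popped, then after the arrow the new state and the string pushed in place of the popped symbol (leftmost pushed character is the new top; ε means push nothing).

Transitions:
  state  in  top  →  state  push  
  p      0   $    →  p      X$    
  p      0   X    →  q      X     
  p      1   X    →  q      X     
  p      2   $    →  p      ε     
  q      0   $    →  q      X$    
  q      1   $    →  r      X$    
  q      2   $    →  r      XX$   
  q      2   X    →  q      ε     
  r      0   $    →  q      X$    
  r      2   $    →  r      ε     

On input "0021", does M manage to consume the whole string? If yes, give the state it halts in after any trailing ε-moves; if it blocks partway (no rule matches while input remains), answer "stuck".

r

(p, 0021, $) ⊢ (p, 021, X$) ⊢ (q, 21, X$) ⊢ (q, 1, $) ⊢ (r, ε, X$)
All input consumed; M is in state r.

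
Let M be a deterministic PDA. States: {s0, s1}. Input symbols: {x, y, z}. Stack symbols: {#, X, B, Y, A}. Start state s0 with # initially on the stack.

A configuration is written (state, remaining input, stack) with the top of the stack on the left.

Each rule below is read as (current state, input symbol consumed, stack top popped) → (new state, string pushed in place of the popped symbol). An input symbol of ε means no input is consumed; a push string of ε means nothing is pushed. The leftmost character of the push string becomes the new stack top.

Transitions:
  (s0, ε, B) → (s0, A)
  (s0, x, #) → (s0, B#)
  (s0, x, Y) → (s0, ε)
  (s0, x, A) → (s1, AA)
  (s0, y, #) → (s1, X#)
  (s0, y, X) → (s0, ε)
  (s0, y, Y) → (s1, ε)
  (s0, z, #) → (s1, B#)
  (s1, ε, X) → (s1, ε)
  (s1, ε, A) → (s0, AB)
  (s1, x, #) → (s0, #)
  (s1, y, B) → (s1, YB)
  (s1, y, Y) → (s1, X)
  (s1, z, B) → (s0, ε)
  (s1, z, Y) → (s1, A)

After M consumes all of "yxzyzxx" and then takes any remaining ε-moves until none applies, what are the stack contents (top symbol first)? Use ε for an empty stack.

ABABABB#

(s0, yxzyzxx, #)
  read y, top #: go to s1, push X# → (s1, xzyzxx, X#)
  ε-move, top X: go to s1, push ε → (s1, xzyzxx, #)
  read x, top #: go to s0, push # → (s0, zyzxx, #)
  read z, top #: go to s1, push B# → (s1, yzxx, B#)
  read y, top B: go to s1, push YB → (s1, zxx, YB#)
  read z, top Y: go to s1, push A → (s1, xx, AB#)
  ε-move, top A: go to s0, push AB → (s0, xx, ABB#)
  read x, top A: go to s1, push AA → (s1, x, AABB#)
  ε-move, top A: go to s0, push AB → (s0, x, ABABB#)
  read x, top A: go to s1, push AA → (s1, ε, AABABB#)
  ε-move, top A: go to s0, push AB → (s0, ε, ABABABB#)
All input consumed in state s0 with stack ABABABB#.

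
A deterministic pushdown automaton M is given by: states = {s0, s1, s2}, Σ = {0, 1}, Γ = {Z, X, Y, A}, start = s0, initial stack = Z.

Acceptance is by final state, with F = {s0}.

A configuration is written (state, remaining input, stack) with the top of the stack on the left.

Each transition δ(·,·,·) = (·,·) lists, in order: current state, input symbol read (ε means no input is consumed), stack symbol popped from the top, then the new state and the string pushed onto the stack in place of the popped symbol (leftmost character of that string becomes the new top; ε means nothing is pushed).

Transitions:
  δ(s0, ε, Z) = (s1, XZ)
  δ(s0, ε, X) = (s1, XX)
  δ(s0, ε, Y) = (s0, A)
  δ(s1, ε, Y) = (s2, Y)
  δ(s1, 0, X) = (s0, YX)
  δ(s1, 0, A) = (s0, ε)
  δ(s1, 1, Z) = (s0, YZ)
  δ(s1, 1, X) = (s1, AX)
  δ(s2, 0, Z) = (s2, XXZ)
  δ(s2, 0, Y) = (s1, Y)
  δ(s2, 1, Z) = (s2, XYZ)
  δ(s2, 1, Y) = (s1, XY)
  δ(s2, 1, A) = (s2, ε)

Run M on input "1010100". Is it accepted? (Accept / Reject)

(s0, 1010100, Z)
  ε-move, top Z: go to s1, push XZ → (s1, 1010100, XZ)
  read 1, top X: go to s1, push AX → (s1, 010100, AXZ)
  read 0, top A: go to s0, push ε → (s0, 10100, XZ)
  ε-move, top X: go to s1, push XX → (s1, 10100, XXZ)
  read 1, top X: go to s1, push AX → (s1, 0100, AXXZ)
  read 0, top A: go to s0, push ε → (s0, 100, XXZ)
  ε-move, top X: go to s1, push XX → (s1, 100, XXXZ)
  read 1, top X: go to s1, push AX → (s1, 00, AXXXZ)
  read 0, top A: go to s0, push ε → (s0, 0, XXXZ)
  ε-move, top X: go to s1, push XX → (s1, 0, XXXXZ)
  read 0, top X: go to s0, push YX → (s0, ε, YXXXXZ)
All input consumed; state s0 ∈ F.

Accept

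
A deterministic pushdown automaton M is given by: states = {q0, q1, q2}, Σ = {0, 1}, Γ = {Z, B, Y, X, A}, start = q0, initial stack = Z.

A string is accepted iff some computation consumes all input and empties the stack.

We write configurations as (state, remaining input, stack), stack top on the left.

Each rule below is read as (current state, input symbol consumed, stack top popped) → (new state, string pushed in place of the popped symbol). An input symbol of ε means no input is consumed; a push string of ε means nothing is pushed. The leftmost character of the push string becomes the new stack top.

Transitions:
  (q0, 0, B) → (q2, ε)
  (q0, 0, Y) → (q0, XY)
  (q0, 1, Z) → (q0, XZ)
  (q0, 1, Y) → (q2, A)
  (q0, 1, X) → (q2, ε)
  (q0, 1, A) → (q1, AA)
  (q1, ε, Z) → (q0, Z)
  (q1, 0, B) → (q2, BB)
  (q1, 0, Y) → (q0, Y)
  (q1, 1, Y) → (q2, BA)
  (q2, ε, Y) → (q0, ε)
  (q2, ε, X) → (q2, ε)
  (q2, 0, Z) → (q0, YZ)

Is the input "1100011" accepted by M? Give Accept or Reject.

Reject

(q0, 1100011, Z)
  read 1, top Z: go to q0, push XZ → (q0, 100011, XZ)
  read 1, top X: go to q2, push ε → (q2, 00011, Z)
  read 0, top Z: go to q0, push YZ → (q0, 0011, YZ)
  read 0, top Y: go to q0, push XY → (q0, 011, XYZ)
No transition applies at (q0, 011, XYZ); input not fully consumed.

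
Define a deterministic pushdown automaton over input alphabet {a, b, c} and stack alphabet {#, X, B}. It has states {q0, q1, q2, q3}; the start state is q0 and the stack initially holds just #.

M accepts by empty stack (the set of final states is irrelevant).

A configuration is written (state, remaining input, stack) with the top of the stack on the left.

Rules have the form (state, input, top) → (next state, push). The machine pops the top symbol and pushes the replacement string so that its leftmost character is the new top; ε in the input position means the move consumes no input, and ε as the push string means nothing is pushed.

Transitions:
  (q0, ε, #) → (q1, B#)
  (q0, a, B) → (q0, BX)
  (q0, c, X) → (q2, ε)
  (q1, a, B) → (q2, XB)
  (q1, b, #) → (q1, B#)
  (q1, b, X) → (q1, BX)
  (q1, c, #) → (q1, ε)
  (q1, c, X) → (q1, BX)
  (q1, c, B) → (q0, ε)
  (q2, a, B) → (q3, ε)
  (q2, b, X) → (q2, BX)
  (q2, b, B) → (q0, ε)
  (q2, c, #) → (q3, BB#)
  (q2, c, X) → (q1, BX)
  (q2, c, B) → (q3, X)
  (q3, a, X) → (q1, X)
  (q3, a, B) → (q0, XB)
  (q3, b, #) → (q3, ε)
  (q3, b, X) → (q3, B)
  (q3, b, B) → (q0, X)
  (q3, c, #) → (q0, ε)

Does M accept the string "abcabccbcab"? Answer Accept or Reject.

(q0, abcabccbcab, #)
  ε-move, top #: go to q1, push B# → (q1, abcabccbcab, B#)
  read a, top B: go to q2, push XB → (q2, bcabccbcab, XB#)
  read b, top X: go to q2, push BX → (q2, cabccbcab, BXB#)
  read c, top B: go to q3, push X → (q3, abccbcab, XXB#)
  read a, top X: go to q1, push X → (q1, bccbcab, XXB#)
  read b, top X: go to q1, push BX → (q1, ccbcab, BXXB#)
  read c, top B: go to q0, push ε → (q0, cbcab, XXB#)
  read c, top X: go to q2, push ε → (q2, bcab, XB#)
  read b, top X: go to q2, push BX → (q2, cab, BXB#)
  read c, top B: go to q3, push X → (q3, ab, XXB#)
  read a, top X: go to q1, push X → (q1, b, XXB#)
  read b, top X: go to q1, push BX → (q1, ε, BXXB#)
All input consumed; stack is BXXB#, not empty, and no further ε-move applies.

Reject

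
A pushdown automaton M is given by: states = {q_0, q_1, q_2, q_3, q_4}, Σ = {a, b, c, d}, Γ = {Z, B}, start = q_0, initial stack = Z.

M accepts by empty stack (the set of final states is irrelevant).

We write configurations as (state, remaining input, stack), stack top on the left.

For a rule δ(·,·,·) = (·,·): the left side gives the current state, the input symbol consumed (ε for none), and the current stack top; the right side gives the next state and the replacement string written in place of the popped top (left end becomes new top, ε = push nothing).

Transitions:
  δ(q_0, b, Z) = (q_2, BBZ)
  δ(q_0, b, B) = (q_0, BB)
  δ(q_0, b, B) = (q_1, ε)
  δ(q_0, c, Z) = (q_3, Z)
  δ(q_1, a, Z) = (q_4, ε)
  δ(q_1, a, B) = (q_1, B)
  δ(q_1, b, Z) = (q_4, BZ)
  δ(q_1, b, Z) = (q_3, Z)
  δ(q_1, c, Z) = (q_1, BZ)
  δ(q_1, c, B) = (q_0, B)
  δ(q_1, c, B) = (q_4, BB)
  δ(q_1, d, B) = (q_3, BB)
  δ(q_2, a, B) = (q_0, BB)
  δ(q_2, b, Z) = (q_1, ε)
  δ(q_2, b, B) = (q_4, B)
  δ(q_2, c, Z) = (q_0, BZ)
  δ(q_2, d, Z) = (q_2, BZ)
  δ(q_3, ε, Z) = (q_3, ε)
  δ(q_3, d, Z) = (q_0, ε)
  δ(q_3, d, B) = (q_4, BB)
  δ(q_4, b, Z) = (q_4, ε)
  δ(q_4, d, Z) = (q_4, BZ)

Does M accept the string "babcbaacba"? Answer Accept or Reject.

Accept

One accepting computation: (q_0, babcbaacba, Z) ⊢ (q_2, abcbaacba, BBZ) ⊢ (q_0, bcbaacba, BBBZ) ⊢ (q_1, cbaacba, BBZ) ⊢ (q_0, baacba, BBZ) ⊢ (q_1, aacba, BZ) ⊢ (q_1, acba, BZ) ⊢ (q_1, cba, BZ) ⊢ (q_0, ba, BZ) ⊢ (q_1, a, Z) ⊢ (q_4, ε, ε)
All input consumed and the stack is empty.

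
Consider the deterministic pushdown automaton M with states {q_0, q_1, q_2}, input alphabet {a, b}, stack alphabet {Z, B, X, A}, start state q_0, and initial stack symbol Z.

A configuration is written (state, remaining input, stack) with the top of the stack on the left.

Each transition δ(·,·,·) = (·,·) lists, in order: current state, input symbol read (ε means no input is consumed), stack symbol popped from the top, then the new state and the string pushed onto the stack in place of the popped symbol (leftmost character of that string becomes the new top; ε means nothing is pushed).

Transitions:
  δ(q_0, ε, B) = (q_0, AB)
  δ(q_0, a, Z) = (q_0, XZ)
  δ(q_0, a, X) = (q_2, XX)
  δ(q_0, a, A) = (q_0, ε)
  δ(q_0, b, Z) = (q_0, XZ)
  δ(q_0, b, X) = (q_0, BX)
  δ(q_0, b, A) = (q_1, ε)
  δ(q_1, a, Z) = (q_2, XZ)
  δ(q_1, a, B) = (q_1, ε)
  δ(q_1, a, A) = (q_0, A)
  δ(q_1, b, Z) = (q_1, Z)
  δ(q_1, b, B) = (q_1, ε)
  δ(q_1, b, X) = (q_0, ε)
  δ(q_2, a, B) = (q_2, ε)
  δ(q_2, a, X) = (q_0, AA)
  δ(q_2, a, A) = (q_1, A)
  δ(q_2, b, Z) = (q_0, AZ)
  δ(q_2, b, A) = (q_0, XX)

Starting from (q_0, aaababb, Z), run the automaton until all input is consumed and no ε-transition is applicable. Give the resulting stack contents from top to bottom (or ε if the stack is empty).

Z

(q_0, aaababb, Z)
  read a, top Z: go to q_0, push XZ → (q_0, aababb, XZ)
  read a, top X: go to q_2, push XX → (q_2, ababb, XXZ)
  read a, top X: go to q_0, push AA → (q_0, babb, AAXZ)
  read b, top A: go to q_1, push ε → (q_1, abb, AXZ)
  read a, top A: go to q_0, push A → (q_0, bb, AXZ)
  read b, top A: go to q_1, push ε → (q_1, b, XZ)
  read b, top X: go to q_0, push ε → (q_0, ε, Z)
All input consumed in state q_0 with stack Z.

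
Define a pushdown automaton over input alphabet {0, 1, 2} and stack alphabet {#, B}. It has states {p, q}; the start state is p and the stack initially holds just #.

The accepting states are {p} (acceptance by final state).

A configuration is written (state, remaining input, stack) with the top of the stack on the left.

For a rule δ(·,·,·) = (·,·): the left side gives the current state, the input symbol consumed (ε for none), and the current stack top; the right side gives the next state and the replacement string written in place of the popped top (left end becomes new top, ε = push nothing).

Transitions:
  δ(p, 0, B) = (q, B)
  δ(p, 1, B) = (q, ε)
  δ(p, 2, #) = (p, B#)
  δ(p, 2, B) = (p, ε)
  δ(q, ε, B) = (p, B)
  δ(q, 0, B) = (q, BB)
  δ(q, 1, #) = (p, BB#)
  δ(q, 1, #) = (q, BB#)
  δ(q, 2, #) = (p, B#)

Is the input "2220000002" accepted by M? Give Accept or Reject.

Accept

One accepting computation: (p, 2220000002, #) ⊢ (p, 220000002, B#) ⊢ (p, 20000002, #) ⊢ (p, 0000002, B#) ⊢ (q, 000002, B#) ⊢ (q, 00002, BB#) ⊢ (q, 0002, BBB#) ⊢ (q, 002, BBBB#) ⊢ (q, 02, BBBBB#) ⊢ (q, 2, BBBBBB#) ⊢ (p, 2, BBBBBB#) ⊢ (p, ε, BBBBB#)
All input consumed and state p ∈ F.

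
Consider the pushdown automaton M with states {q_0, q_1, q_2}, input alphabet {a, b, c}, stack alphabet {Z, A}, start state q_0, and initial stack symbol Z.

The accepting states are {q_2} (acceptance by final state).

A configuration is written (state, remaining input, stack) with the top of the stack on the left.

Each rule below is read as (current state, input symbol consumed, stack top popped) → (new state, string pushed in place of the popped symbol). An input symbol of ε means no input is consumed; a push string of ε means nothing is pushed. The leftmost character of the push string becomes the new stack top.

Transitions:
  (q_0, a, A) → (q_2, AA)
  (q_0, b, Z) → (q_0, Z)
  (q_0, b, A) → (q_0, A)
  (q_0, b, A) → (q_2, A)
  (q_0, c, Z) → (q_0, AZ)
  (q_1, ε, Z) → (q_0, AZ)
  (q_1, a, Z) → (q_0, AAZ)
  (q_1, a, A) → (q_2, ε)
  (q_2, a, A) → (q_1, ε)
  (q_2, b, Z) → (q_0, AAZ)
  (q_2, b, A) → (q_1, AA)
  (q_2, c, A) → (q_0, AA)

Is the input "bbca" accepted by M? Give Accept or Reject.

One accepting computation: (q_0, bbca, Z) ⊢ (q_0, bca, Z) ⊢ (q_0, ca, Z) ⊢ (q_0, a, AZ) ⊢ (q_2, ε, AAZ)
All input consumed and state q_2 ∈ F.

Accept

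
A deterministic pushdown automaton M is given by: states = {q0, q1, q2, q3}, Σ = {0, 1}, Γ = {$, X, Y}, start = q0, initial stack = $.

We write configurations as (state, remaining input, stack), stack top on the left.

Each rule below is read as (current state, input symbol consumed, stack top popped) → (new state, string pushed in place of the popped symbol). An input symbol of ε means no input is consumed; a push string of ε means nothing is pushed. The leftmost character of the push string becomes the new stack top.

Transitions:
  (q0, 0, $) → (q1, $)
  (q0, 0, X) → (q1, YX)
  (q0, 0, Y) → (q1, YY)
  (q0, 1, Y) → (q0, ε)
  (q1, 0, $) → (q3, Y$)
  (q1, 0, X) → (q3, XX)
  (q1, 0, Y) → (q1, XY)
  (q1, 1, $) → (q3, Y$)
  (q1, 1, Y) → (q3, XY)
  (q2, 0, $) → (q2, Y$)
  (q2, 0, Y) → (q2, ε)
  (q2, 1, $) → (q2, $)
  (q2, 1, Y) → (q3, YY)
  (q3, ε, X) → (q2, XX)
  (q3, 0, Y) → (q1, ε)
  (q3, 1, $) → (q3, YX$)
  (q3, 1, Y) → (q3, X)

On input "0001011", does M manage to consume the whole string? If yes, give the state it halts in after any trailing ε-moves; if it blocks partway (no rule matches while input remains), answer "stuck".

(q0, 0001011, $) ⊢ (q1, 001011, $) ⊢ (q3, 01011, Y$) ⊢ (q1, 1011, $) ⊢ (q3, 011, Y$) ⊢ (q1, 11, $) ⊢ (q3, 1, Y$) ⊢ (q3, ε, X$) ⊢ (q2, ε, XX$)
All input consumed; M is in state q2.

q2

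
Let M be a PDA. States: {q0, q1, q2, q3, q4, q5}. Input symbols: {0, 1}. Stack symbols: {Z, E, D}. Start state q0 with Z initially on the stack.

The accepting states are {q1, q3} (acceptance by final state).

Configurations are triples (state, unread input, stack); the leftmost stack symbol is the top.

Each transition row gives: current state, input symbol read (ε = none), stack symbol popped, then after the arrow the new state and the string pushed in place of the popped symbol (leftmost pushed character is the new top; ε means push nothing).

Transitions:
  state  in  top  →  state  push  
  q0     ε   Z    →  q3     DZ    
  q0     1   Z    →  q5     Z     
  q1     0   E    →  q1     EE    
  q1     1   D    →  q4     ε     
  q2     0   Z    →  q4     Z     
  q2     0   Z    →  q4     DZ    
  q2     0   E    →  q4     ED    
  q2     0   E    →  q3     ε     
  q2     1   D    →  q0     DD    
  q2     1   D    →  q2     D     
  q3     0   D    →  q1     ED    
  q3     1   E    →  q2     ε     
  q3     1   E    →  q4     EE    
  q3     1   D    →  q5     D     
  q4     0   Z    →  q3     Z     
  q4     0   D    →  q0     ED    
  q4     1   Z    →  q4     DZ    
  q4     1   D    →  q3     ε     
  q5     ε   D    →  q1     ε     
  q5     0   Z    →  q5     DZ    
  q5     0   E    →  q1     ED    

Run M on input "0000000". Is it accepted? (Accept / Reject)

Accept

One accepting computation: (q0, 0000000, Z) ⊢ (q3, 0000000, DZ) ⊢ (q1, 000000, EDZ) ⊢ (q1, 00000, EEDZ) ⊢ (q1, 0000, EEEDZ) ⊢ (q1, 000, EEEEDZ) ⊢ (q1, 00, EEEEEDZ) ⊢ (q1, 0, EEEEEEDZ) ⊢ (q1, ε, EEEEEEEDZ)
All input consumed and state q1 ∈ F.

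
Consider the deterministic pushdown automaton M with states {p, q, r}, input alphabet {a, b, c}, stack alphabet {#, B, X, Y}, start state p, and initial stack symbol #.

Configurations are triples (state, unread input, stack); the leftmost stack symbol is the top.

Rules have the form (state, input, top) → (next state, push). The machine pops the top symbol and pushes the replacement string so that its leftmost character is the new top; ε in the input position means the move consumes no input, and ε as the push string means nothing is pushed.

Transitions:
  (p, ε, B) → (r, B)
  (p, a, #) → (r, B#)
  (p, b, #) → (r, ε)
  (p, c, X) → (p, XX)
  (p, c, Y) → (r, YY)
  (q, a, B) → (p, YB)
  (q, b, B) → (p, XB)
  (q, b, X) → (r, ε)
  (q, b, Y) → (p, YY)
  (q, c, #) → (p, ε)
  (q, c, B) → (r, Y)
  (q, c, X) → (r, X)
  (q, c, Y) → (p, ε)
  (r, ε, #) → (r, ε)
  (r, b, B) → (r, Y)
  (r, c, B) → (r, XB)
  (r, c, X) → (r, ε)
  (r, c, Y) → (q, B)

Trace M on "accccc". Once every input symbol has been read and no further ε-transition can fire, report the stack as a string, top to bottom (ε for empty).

XB#

(p, accccc, #)
  read a, top #: go to r, push B# → (r, ccccc, B#)
  read c, top B: go to r, push XB → (r, cccc, XB#)
  read c, top X: go to r, push ε → (r, ccc, B#)
  read c, top B: go to r, push XB → (r, cc, XB#)
  read c, top X: go to r, push ε → (r, c, B#)
  read c, top B: go to r, push XB → (r, ε, XB#)
All input consumed in state r with stack XB#.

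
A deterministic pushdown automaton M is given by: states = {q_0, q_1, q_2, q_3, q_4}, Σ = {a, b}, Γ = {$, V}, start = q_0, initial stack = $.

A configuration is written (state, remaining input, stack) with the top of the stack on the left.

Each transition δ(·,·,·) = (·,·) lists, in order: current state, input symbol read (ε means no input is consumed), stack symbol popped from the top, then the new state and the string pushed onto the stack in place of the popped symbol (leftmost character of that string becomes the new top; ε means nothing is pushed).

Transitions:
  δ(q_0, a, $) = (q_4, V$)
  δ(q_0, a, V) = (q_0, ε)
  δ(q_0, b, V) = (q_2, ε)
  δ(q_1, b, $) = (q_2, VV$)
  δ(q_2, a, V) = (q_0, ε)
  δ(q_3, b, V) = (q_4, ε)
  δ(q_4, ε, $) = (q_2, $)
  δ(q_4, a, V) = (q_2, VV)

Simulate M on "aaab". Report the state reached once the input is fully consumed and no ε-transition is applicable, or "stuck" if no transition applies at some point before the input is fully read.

q_2

(q_0, aaab, $) ⊢ (q_4, aab, V$) ⊢ (q_2, ab, VV$) ⊢ (q_0, b, V$) ⊢ (q_2, ε, $)
All input consumed; M is in state q_2.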